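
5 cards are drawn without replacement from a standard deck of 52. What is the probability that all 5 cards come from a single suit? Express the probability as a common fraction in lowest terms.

There are C(52,5) = 2598960 possible 5-card hands.
Hands of one suit: 4 suits × C(13,5) = 4·1287 = 5148.
Probability = 5148/2598960 = 33/16660.

33/16660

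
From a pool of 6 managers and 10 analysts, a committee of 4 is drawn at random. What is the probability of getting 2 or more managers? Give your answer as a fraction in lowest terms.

89/182

There are C(16,4) = 1820 ways to choose the 4.
Count the complement (fewer than 2 managers): C(6,0)·C(10,4) + C(6,1)·C(10,3) = 210 + 720 = 930.
Probability = 1 − 930/1820 = 890/1820 = 89/182.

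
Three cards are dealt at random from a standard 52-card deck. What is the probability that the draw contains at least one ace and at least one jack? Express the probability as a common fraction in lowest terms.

There are C(52,3) = 22100 possible draws.
By inclusion-exclusion on the complements, draws missing all aces or all jacks: C(48,3) + C(48,3) − C(44,3) = 17296 + 17296 − 13244 = 21348.
So draws with at least one of each: 22100 − 21348 = 752, probability 752/22100 = 188/5525.

188/5525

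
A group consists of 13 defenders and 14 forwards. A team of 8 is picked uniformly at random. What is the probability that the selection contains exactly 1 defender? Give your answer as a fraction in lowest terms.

Total number of selections: C(27,8) = 2220075.
Selections with exactly 1 defender: choose 1 of the 13 defenders and 7 of the 14 forwards, C(13,1)·C(14,7) = 13·3432 = 44616.
Probability = 44616/2220075 = 104/5175.

104/5175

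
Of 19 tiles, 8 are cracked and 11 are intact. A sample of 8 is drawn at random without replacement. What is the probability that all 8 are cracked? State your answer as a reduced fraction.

There are C(19,8) = 75582 possible selections.
Selections with all cracked: C(8,8) = 1.
Probability = 1/75582.

1/75582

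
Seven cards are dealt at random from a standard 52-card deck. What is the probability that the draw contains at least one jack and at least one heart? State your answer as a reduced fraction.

There are C(52,7) = 133784560 possible draws.
By inclusion-exclusion on the complements, draws missing all jacks or all hearts: C(48,7) + C(39,7) − C(36,7) = 73629072 + 15380937 − 8347680 = 80662329.
So draws with at least one of each: 133784560 − 80662329 = 53122231, probability 53122231/133784560.

53122231/133784560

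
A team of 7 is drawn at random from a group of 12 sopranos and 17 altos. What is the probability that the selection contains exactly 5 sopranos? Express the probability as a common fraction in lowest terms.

The sample space is all 7-subsets of the 29: C(29,7) = 1560780.
Selections with exactly 5 sopranos: choose 5 of the 12 sopranos and 2 of the 17 altos, C(12,5)·C(17,2) = 792·136 = 107712.
Probability = 107712/1560780 = 2992/43355.

2992/43355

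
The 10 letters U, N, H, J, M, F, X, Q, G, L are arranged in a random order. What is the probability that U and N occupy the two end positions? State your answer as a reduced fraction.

There are 10! = 3628800 arrangements.
Place U and N at the ends in 2 ways, arrange the remaining 8 in 8! = 40320 ways: 2·40320 = 80640.
Probability = 80640/3628800 = 1/45.

1/45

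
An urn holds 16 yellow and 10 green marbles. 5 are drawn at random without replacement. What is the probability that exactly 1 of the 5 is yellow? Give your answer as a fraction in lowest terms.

168/3289

Total number of selections: C(26,5) = 65780.
Selections with exactly 1 yellow: choose 1 of the 16 yellow and 4 of the 10 green, C(16,1)·C(10,4) = 16·210 = 3360.
Probability = 3360/65780 = 168/3289.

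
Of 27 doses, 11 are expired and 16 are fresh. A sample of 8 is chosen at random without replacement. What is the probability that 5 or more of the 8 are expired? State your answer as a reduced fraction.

There are C(27,8) = 2220075 ways to choose the 8.
Favorable selections (5 or more expired): C(11,5)·C(16,3) + C(11,6)·C(16,2) + C(11,7)·C(16,1) + C(11,8)·C(16,0) = 258720 + 55440 + 5280 + 165 = 319605.
Probability = 319605/2220075 = 149/1035.

149/1035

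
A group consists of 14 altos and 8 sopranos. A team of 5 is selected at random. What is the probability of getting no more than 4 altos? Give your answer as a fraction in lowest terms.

Total selections: C(22,5) = 26334.
The complement is exactly 5 altos: C(14,5)·C(8,0) = 2002.
Probability = 1 − 2002/26334 = 24332/26334 = 158/171.

158/171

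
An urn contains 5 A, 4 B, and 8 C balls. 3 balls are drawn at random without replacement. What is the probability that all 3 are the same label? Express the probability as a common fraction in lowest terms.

7/68

There are C(17,3) = 680 ways to draw 3 balls.
All same label: C(5,3) + C(4,3) + C(8,3) = 10 + 4 + 56 = 70.
Probability = 70/680 = 7/68.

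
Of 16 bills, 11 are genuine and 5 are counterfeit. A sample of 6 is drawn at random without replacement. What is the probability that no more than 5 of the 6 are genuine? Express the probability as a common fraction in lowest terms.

49/52

There are C(16,6) = 8008 ways to choose the 6.
The complement is exactly 6 genuine: C(11,6)·C(5,0) = 462.
Probability = 1 − 462/8008 = 7546/8008 = 49/52.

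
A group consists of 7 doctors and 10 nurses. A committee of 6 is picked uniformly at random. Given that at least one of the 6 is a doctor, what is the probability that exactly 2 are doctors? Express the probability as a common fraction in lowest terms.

315/869

Work in counts. Selections with at least one doctor: C(17,6) − C(10,6) = 12376 − 210 = 12166.
Of those, selections where exactly 2 are doctors: C(7,2)·C(10,4) = 21·210 = 4410.
Conditional probability = 4410/12166 = 315/869.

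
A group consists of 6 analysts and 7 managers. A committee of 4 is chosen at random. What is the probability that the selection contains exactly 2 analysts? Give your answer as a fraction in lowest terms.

Total number of selections: C(13,4) = 715.
Selections with exactly 2 analysts: choose 2 of the 6 analysts and 2 of the 7 managers, C(6,2)·C(7,2) = 15·21 = 315.
Probability = 315/715 = 63/143.

63/143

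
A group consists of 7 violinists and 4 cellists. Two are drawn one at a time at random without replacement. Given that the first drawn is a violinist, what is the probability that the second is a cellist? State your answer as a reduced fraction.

After removing one violinist, 10 remain: 6 violinists and 4 cellists.
So the probability the next is a cellist is 4/10 = 2/5.

2/5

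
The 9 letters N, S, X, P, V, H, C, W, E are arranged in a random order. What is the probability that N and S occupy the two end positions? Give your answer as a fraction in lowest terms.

There are 9! = 362880 arrangements.
Place N and S at the ends in 2 ways, arrange the remaining 7 in 7! = 5040 ways: 2·5040 = 10080.
Probability = 10080/362880 = 1/36.

1/36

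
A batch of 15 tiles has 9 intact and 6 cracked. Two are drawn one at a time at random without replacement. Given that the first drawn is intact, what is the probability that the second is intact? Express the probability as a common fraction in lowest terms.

After removing one intact, 14 remain: 8 intact and 6 cracked.
So the probability the next is intact is 8/14 = 4/7.

4/7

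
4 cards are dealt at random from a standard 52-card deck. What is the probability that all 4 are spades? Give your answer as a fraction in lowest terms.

There are C(52,4) = 270725 possible 4-card hands.
Hands that are all spades: C(13,4) = 715.
Probability = 715/270725 = 11/4165.

11/4165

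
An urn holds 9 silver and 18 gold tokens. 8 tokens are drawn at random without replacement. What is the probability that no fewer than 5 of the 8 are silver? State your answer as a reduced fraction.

47/897

There are C(27,8) = 2220075 ways to choose the 8.
Favorable selections (no fewer than 5 silver): C(9,5)·C(18,3) + C(9,6)·C(18,2) + C(9,7)·C(18,1) + C(9,8)·C(18,0) = 102816 + 12852 + 648 + 9 = 116325.
Probability = 116325/2220075 = 47/897.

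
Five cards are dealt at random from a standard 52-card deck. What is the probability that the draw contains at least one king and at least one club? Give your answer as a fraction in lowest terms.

229297/866320

There are C(52,5) = 2598960 possible draws.
By inclusion-exclusion on the complements, draws missing all kings or all clubs: C(48,5) + C(39,5) − C(36,5) = 1712304 + 575757 − 376992 = 1911069.
So draws with at least one of each: 2598960 − 1911069 = 687891, probability 687891/2598960 = 229297/866320.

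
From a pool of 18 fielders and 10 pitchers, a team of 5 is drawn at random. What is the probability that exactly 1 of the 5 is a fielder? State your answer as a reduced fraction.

1/26

There are C(28,5) = 98280 ways to choose 5 from 28.
Selections with exactly 1 fielder: choose 1 of the 18 fielders and 4 of the 10 pitchers, C(18,1)·C(10,4) = 18·210 = 3780.
Probability = 3780/98280 = 1/26.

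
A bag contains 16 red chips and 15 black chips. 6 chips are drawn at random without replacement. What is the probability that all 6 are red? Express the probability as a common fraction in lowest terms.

88/8091

There are C(31,6) = 736281 possible selections.
Selections with all red: C(16,6) = 8008.
Probability = 8008/736281 = 88/8091.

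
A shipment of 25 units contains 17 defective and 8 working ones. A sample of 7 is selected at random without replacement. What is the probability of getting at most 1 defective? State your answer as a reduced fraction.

Total selections: C(25,7) = 480700.
Favorable selections (at most 1 defective): C(17,0)·C(8,7) + C(17,1)·C(8,6) = 8 + 476 = 484.
Probability = 484/480700 = 11/10925.

11/10925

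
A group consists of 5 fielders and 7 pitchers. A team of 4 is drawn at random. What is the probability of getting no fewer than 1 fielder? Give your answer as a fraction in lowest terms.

92/99

Total selections: C(12,4) = 495.
The complement is all 4 are pitchers: C(7,4) = 35.
Probability = 1 − 35/495 = 460/495 = 92/99.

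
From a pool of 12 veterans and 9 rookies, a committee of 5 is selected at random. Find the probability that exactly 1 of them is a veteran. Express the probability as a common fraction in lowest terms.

24/323

The sample space is all 5-subsets of the 21: C(21,5) = 20349.
Selections with exactly 1 veteran: choose 1 of the 12 veterans and 4 of the 9 rookies, C(12,1)·C(9,4) = 12·126 = 1512.
Probability = 1512/20349 = 24/323.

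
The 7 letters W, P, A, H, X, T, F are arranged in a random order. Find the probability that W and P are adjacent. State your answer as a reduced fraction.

There are 7! = 5040 arrangements.
Treat W and P as a block: 6! arrangements of the blocks × 2 orders within the block = 2·720 = 1440.
Probability = 1440/5040 = 2/7.

2/7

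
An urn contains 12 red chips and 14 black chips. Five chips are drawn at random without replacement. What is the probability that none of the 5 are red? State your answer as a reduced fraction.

There are C(26,5) = 65780 possible selections.
Selections with no red (all black): C(14,5) = 2002.
Probability = 2002/65780 = 7/230.

7/230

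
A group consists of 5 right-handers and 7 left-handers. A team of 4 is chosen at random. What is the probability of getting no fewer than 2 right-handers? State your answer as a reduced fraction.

19/33

Total selections: C(12,4) = 495.
Count the complement (fewer than 2 right-handers): C(5,0)·C(7,4) + C(5,1)·C(7,3) = 35 + 175 = 210.
Probability = 1 − 210/495 = 285/495 = 19/33.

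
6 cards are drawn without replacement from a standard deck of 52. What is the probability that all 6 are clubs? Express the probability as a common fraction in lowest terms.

There are C(52,6) = 20358520 possible 6-card hands.
Hands that are all clubs: C(13,6) = 1716.
Probability = 1716/20358520 = 33/391510.

33/391510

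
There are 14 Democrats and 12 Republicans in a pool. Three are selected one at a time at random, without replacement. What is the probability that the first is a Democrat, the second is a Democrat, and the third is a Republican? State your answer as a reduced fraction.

7/50

Multiply the conditional probabilities at each draw: 14/26 · 13/25 · 12/24 = 2184/15600 = 7/50.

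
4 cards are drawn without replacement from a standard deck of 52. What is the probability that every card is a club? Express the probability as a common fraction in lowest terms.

There are C(52,4) = 270725 possible 4-card hands.
Hands that are all clubs: C(13,4) = 715.
Probability = 715/270725 = 11/4165.

11/4165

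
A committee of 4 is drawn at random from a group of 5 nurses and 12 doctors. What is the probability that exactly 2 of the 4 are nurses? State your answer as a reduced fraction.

There are C(17,4) = 2380 ways to choose 4 from 17.
Selections with exactly 2 nurses: choose 2 of the 5 nurses and 2 of the 12 doctors, C(5,2)·C(12,2) = 10·66 = 660.
Probability = 660/2380 = 33/119.

33/119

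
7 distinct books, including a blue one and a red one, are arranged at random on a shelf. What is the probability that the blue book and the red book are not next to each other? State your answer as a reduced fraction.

There are 7! = 5040 arrangements.
Arrangements with the blue book and the red book adjacent: 2·6! = 1440.
So not adjacent: 5040 − 1440 = 3600, probability 3600/5040 = 5/7.

5/7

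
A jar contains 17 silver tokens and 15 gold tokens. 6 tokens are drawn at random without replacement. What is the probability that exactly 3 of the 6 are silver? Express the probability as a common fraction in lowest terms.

Total number of selections: C(32,6) = 906192.
Selections with exactly 3 silver: choose 3 of the 17 silver and 3 of the 15 gold, C(17,3)·C(15,3) = 680·455 = 309400.
Probability = 309400/906192 = 5525/16182.

5525/16182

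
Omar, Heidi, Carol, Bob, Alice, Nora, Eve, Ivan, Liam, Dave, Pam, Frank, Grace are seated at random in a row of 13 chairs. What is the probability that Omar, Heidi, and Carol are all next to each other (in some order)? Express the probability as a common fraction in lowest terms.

1/26

There are 13! = 6227020800 arrangements.
Treat the three as one block: 11! placements × 3! orders within the block = 39916800·6 = 239500800.
Probability = 239500800/6227020800 = 1/26.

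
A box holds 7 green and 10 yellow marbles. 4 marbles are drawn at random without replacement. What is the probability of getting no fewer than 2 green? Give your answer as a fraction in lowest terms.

19/34

There are C(17,4) = 2380 ways to choose the 4.
Count the complement (fewer than 2 green): C(7,0)·C(10,4) + C(7,1)·C(10,3) = 210 + 840 = 1050.
Probability = 1 − 1050/2380 = 1330/2380 = 19/34.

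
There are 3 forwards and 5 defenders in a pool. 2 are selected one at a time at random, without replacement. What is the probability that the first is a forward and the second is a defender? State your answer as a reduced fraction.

15/56

Multiply the conditional probabilities at each draw: 3/8 · 5/7 = 15/56.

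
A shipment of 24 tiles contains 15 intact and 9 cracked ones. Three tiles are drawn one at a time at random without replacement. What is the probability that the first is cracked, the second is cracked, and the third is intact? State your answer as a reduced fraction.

Multiply the conditional probabilities at each draw: 9/24 · 8/23 · 15/22 = 1080/12144 = 45/506.

45/506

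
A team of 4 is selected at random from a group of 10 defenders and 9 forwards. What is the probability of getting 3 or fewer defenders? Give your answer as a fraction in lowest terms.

Total selections: C(19,4) = 3876.
Favorable selections (3 or fewer defenders): C(10,0)·C(9,4) + C(10,1)·C(9,3) + C(10,2)·C(9,2) + C(10,3)·C(9,1) = 126 + 840 + 1620 + 1080 = 3666.
Probability = 3666/3876 = 611/646.

611/646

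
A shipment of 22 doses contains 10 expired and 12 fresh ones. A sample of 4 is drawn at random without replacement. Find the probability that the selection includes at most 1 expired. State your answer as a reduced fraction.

There are C(22,4) = 7315 ways to choose the 4.
Favorable selections (at most 1 expired): C(10,0)·C(12,4) + C(10,1)·C(12,3) = 495 + 2200 = 2695.
Probability = 2695/7315 = 7/19.

7/19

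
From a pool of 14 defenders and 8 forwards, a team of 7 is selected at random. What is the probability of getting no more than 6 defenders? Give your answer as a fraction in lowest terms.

Total selections: C(22,7) = 170544.
The complement is exactly 7 defenders: C(14,7)·C(8,0) = 3432.
Probability = 1 − 3432/170544 = 167112/170544 = 633/646.

633/646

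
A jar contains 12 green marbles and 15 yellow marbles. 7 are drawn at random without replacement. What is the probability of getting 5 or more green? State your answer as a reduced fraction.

38/345

Total selections: C(27,7) = 888030.
Favorable selections (5 or more green): C(12,5)·C(15,2) + C(12,6)·C(15,1) + C(12,7)·C(15,0) = 83160 + 13860 + 792 = 97812.
Probability = 97812/888030 = 38/345.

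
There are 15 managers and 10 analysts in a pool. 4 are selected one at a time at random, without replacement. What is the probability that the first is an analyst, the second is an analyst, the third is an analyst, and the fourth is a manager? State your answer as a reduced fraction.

9/253

Multiply the conditional probabilities at each draw: 10/25 · 9/24 · 8/23 · 15/22 = 10800/303600 = 9/253.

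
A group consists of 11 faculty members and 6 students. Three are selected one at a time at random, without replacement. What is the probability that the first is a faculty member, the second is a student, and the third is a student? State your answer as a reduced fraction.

11/136

Multiply the conditional probabilities at each draw: 11/17 · 6/16 · 5/15 = 330/4080 = 11/136.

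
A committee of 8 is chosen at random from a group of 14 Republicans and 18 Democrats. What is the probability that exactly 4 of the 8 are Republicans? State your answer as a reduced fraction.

Total number of selections: C(32,8) = 10518300.
Selections with exactly 4 Republicans: choose 4 of the 14 Republicans and 4 of the 18 Democrats, C(14,4)·C(18,4) = 1001·3060 = 3063060.
Probability = 3063060/10518300 = 1309/4495.

1309/4495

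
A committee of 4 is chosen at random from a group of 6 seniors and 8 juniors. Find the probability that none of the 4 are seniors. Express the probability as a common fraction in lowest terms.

10/143

There are C(14,4) = 1001 possible selections.
Selections with no seniors (all juniors): C(8,4) = 70.
Probability = 70/1001 = 10/143.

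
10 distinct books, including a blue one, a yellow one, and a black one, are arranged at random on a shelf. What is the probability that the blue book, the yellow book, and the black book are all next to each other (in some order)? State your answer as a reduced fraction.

1/15

There are 10! = 3628800 arrangements.
Treat the three as one block: 8! placements × 3! orders within the block = 40320·6 = 241920.
Probability = 241920/3628800 = 1/15.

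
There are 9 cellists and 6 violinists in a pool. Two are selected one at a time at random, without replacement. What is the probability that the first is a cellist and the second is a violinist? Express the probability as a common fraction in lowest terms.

9/35

Multiply the conditional probabilities at each draw: 9/15 · 6/14 = 54/210 = 9/35.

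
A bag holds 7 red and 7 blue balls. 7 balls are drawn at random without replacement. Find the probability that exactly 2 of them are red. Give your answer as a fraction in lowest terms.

The sample space is all 7-subsets of the 14: C(14,7) = 3432.
Selections with exactly 2 red: choose 2 of the 7 red and 5 of the 7 blue, C(7,2)·C(7,5) = 21·21 = 441.
Probability = 441/3432 = 147/1144.

147/1144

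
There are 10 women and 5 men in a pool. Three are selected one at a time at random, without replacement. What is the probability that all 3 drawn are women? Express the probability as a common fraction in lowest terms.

24/91

Multiply the conditional probabilities at each draw: 10/15 · 9/14 · 8/13 = 720/2730 = 24/91.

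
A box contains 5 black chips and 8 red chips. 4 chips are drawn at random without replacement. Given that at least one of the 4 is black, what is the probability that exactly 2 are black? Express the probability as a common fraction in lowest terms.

Work in counts. Selections with at least one black: C(13,4) − C(8,4) = 715 − 70 = 645.
Of those, selections where exactly 2 are black: C(5,2)·C(8,2) = 10·28 = 280.
Conditional probability = 280/645 = 56/129.

56/129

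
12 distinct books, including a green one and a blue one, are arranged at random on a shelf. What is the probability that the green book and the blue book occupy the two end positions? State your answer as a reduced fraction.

1/66

There are 12! = 479001600 arrangements.
Place the green book and the blue book at the ends in 2 ways, arrange the remaining 10 in 10! = 3628800 ways: 2·3628800 = 7257600.
Probability = 7257600/479001600 = 1/66.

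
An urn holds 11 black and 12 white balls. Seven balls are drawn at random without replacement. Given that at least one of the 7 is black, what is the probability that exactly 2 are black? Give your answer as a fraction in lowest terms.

264/1481

Work in counts. Selections with at least one black: C(23,7) − C(12,7) = 245157 − 792 = 244365.
Of those, selections where exactly 2 are black: C(11,2)·C(12,5) = 55·792 = 43560.
Conditional probability = 43560/244365 = 264/1481.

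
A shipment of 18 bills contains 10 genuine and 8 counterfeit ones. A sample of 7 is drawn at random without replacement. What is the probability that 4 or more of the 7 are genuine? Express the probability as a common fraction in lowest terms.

859/1326

Total selections: C(18,7) = 31824.
Favorable selections (4 or more genuine): C(10,4)·C(8,3) + C(10,5)·C(8,2) + C(10,6)·C(8,1) + C(10,7)·C(8,0) = 11760 + 7056 + 1680 + 120 = 20616.
Probability = 20616/31824 = 859/1326.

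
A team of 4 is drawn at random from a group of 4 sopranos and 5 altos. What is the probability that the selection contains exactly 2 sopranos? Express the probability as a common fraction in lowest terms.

10/21

The sample space is all 4-subsets of the 9: C(9,4) = 126.
Selections with exactly 2 sopranos: choose 2 of the 4 sopranos and 2 of the 5 altos, C(4,2)·C(5,2) = 6·10 = 60.
Probability = 60/126 = 10/21.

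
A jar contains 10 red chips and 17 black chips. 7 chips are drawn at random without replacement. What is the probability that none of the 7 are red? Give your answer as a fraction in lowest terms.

There are C(27,7) = 888030 possible selections.
Selections with no red (all black): C(17,7) = 19448.
Probability = 19448/888030 = 68/3105.

68/3105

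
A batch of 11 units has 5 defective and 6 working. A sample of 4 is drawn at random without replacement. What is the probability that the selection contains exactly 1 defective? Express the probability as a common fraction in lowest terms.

Total number of selections: C(11,4) = 330.
Selections with exactly 1 defective: choose 1 of the 5 defective and 3 of the 6 working, C(5,1)·C(6,3) = 5·20 = 100.
Probability = 100/330 = 10/33.

10/33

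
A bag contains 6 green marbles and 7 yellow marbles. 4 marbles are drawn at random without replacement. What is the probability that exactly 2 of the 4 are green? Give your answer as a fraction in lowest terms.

63/143

The sample space is all 4-subsets of the 13: C(13,4) = 715.
Selections with exactly 2 green: choose 2 of the 6 green and 2 of the 7 yellow, C(6,2)·C(7,2) = 15·21 = 315.
Probability = 315/715 = 63/143.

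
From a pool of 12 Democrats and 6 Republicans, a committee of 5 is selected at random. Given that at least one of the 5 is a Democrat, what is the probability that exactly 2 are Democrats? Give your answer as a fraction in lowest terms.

220/1427

Work in counts. Selections with at least one Democrat: C(18,5) − C(6,5) = 8568 − 6 = 8562.
Of those, selections where exactly 2 are Democrats: C(12,2)·C(6,3) = 66·20 = 1320.
Conditional probability = 1320/8562 = 220/1427.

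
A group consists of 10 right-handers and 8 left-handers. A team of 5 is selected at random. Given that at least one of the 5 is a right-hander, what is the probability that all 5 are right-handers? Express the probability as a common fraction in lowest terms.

9/304

Work in counts. Selections with at least one right-hander: C(18,5) − C(8,5) = 8568 − 56 = 8512.
Of those, selections where all 5 are right-handers: C(10,5) = 252.
Conditional probability = 252/8512 = 9/304.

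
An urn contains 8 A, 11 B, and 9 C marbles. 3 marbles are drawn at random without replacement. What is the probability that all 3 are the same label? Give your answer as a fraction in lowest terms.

305/3276

There are C(28,3) = 3276 ways to draw 3 marbles.
All same label: C(8,3) + C(11,3) + C(9,3) = 56 + 165 + 84 = 305.
Probability = 305/3276.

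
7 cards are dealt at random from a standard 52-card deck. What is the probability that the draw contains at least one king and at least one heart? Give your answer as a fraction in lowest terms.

There are C(52,7) = 133784560 possible draws.
By inclusion-exclusion on the complements, draws missing all kings or all hearts: C(48,7) + C(39,7) − C(36,7) = 73629072 + 15380937 − 8347680 = 80662329.
So draws with at least one of each: 133784560 − 80662329 = 53122231, probability 53122231/133784560.

53122231/133784560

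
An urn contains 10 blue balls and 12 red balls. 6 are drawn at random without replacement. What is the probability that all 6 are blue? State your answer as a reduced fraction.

There are C(22,6) = 74613 possible selections.
Selections with all blue: C(10,6) = 210.
Probability = 210/74613 = 10/3553.

10/3553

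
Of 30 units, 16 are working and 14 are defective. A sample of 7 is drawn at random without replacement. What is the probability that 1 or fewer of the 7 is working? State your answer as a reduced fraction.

11/435

There are C(30,7) = 2035800 ways to choose the 7.
Favorable selections (1 or fewer working): C(16,0)·C(14,7) + C(16,1)·C(14,6) = 3432 + 48048 = 51480.
Probability = 51480/2035800 = 11/435.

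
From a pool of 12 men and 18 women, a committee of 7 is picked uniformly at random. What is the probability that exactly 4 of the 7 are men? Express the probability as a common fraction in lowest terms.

374/1885

There are C(30,7) = 2035800 ways to choose 7 from 30.
Selections with exactly 4 men: choose 4 of the 12 men and 3 of the 18 women, C(12,4)·C(18,3) = 495·816 = 403920.
Probability = 403920/2035800 = 374/1885.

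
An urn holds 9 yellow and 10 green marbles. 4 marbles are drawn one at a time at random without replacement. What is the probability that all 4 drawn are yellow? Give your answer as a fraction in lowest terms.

Multiply the conditional probabilities at each draw: 9/19 · 8/18 · 7/17 · 6/16 = 3024/93024 = 21/646.

21/646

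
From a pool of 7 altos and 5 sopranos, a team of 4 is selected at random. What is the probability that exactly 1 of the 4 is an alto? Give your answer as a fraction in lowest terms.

Total number of selections: C(12,4) = 495.
Selections with exactly 1 alto: choose 1 of the 7 altos and 3 of the 5 sopranos, C(7,1)·C(5,3) = 7·10 = 70.
Probability = 70/495 = 14/99.

14/99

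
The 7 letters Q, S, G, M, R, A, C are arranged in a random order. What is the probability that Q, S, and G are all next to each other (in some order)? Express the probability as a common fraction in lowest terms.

There are 7! = 5040 arrangements.
Treat the three as one block: 5! placements × 3! orders within the block = 120·6 = 720.
Probability = 720/5040 = 1/7.

1/7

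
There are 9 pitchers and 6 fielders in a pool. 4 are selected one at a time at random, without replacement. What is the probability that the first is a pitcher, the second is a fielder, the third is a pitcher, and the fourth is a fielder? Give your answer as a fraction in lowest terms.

6/91

Multiply the conditional probabilities at each draw: 9/15 · 6/14 · 8/13 · 5/12 = 2160/32760 = 6/91.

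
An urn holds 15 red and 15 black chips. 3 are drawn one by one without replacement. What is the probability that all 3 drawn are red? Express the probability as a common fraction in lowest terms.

Multiply the conditional probabilities at each draw: 15/30 · 14/29 · 13/28 = 2730/24360 = 13/116.

13/116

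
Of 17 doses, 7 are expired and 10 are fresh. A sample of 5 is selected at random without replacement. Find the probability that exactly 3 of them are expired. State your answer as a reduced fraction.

Total number of selections: C(17,5) = 6188.
Selections with exactly 3 expired: choose 3 of the 7 expired and 2 of the 10 fresh, C(7,3)·C(10,2) = 35·45 = 1575.
Probability = 1575/6188 = 225/884.

225/884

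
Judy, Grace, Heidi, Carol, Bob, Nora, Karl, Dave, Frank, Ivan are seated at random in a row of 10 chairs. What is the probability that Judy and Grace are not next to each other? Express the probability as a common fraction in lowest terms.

There are 10! = 3628800 arrangements.
Arrangements with Judy and Grace adjacent: 2·9! = 725760.
So not adjacent: 3628800 − 725760 = 2903040, probability 2903040/3628800 = 4/5.

4/5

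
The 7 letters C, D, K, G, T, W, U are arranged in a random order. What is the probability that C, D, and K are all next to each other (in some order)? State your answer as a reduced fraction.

1/7

There are 7! = 5040 arrangements.
Treat the three as one block: 5! placements × 3! orders within the block = 120·6 = 720.
Probability = 720/5040 = 1/7.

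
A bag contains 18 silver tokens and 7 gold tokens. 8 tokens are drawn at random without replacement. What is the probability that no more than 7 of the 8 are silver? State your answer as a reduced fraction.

There are C(25,8) = 1081575 ways to choose the 8.
Favorable selections (no more than 7 silver): C(18,1)·C(7,7) + C(18,2)·C(7,6) + C(18,3)·C(7,5) + C(18,4)·C(7,4) + C(18,5)·C(7,3) + C(18,6)·C(7,2) + C(18,7)·C(7,1) = 18 + 1071 + 17136 + 107100 + 299880 + 389844 + 222768 = 1037817.
Probability = 1037817/1081575 = 10483/10925.

10483/10925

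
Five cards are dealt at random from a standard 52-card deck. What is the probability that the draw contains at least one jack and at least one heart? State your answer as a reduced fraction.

229297/866320

There are C(52,5) = 2598960 possible draws.
By inclusion-exclusion on the complements, draws missing all jacks or all hearts: C(48,5) + C(39,5) − C(36,5) = 1712304 + 575757 − 376992 = 1911069.
So draws with at least one of each: 2598960 − 1911069 = 687891, probability 687891/2598960 = 229297/866320.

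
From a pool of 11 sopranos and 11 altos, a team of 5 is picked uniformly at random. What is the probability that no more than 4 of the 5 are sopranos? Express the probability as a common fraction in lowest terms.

56/57

There are C(22,5) = 26334 ways to choose the 5.
The complement is exactly 5 sopranos: C(11,5)·C(11,0) = 462.
Probability = 1 − 462/26334 = 25872/26334 = 56/57.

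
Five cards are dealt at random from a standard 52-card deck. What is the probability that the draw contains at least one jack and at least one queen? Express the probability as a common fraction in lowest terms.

6509/64974

There are C(52,5) = 2598960 possible draws.
By inclusion-exclusion on the complements, draws missing all jacks or all queens: C(48,5) + C(48,5) − C(44,5) = 1712304 + 1712304 − 1086008 = 2338600.
So draws with at least one of each: 2598960 − 2338600 = 260360, probability 260360/2598960 = 6509/64974.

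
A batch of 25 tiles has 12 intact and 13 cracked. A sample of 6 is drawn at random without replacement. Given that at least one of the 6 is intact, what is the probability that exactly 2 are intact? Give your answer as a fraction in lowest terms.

2145/7972

Work in counts. Selections with at least one intact: C(25,6) − C(13,6) = 177100 − 1716 = 175384.
Of those, selections where exactly 2 are intact: C(12,2)·C(13,4) = 66·715 = 47190.
Conditional probability = 47190/175384 = 2145/7972.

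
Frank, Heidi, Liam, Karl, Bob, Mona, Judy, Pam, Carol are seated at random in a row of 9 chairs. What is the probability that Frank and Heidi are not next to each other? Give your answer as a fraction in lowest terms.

There are 9! = 362880 arrangements.
Arrangements with Frank and Heidi adjacent: 2·8! = 80640.
So not adjacent: 362880 − 80640 = 282240, probability 282240/362880 = 7/9.

7/9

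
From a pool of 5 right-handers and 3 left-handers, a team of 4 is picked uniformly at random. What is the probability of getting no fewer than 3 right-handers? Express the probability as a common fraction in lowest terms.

1/2

Total selections: C(8,4) = 70.
Favorable selections (no fewer than 3 right-handers): C(5,3)·C(3,1) + C(5,4)·C(3,0) = 30 + 5 = 35.
Probability = 35/70 = 1/2.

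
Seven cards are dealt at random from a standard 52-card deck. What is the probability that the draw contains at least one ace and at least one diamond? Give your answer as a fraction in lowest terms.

53122231/133784560

There are C(52,7) = 133784560 possible draws.
By inclusion-exclusion on the complements, draws missing all aces or all diamonds: C(48,7) + C(39,7) − C(36,7) = 73629072 + 15380937 − 8347680 = 80662329.
So draws with at least one of each: 133784560 − 80662329 = 53122231, probability 53122231/133784560.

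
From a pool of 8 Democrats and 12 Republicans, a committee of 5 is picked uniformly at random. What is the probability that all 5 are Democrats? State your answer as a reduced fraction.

There are C(20,5) = 15504 possible selections.
Selections with all Democrats: C(8,5) = 56.
Probability = 56/15504 = 7/1938.

7/1938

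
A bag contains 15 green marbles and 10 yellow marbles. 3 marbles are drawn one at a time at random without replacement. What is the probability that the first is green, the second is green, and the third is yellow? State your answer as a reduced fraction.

Multiply the conditional probabilities at each draw: 15/25 · 14/24 · 10/23 = 2100/13800 = 7/46.

7/46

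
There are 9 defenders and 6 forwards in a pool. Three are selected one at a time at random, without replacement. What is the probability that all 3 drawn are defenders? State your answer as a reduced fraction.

12/65

Multiply the conditional probabilities at each draw: 9/15 · 8/14 · 7/13 = 504/2730 = 12/65.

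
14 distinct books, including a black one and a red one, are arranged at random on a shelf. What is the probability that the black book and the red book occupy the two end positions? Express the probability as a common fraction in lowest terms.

1/91

There are 14! = 87178291200 arrangements.
Place the black book and the red book at the ends in 2 ways, arrange the remaining 12 in 12! = 479001600 ways: 2·479001600 = 958003200.
Probability = 958003200/87178291200 = 1/91.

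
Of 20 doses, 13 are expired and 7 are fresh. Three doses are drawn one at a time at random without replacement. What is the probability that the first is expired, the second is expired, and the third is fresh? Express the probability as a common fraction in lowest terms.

91/570

Multiply the conditional probabilities at each draw: 13/20 · 12/19 · 7/18 = 1092/6840 = 91/570.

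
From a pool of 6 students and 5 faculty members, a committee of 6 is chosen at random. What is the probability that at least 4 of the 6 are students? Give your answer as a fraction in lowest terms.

Total selections: C(11,6) = 462.
Favorable selections (at least 4 students): C(6,4)·C(5,2) + C(6,5)·C(5,1) + C(6,6)·C(5,0) = 150 + 30 + 1 = 181.
Probability = 181/462.

181/462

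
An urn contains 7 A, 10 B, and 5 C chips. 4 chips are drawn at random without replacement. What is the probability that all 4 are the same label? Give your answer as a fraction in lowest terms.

50/1463

There are C(22,4) = 7315 ways to draw 4 chips.
All same label: C(7,4) + C(10,4) + C(5,4) = 35 + 210 + 5 = 250.
Probability = 250/7315 = 50/1463.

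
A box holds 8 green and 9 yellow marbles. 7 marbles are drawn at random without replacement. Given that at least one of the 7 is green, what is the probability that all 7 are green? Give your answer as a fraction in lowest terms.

2/4853

Work in counts. Selections with at least one green: C(17,7) − C(9,7) = 19448 − 36 = 19412.
Of those, selections where all 7 are green: C(8,7) = 8.
Conditional probability = 8/19412 = 2/4853.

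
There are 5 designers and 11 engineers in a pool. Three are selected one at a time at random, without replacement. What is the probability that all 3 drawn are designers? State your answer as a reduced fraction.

Multiply the conditional probabilities at each draw: 5/16 · 4/15 · 3/14 = 60/3360 = 1/56.

1/56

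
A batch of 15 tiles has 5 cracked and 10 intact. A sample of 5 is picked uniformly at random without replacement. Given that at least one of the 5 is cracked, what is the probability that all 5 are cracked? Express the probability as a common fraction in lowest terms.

1/2751

Work in counts. Selections with at least one cracked: C(15,5) − C(10,5) = 3003 − 252 = 2751.
Of those, selections where all 5 are cracked: C(5,5) = 1.
Conditional probability = 1/2751.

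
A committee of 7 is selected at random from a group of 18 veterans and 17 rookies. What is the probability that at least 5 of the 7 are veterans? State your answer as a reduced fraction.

Total selections: C(35,7) = 6724520.
Favorable selections (at least 5 veterans): C(18,5)·C(17,2) + C(18,6)·C(17,1) + C(18,7)·C(17,0) = 1165248 + 315588 + 31824 = 1512660.
Probability = 1512660/6724520 = 4449/19778.

4449/19778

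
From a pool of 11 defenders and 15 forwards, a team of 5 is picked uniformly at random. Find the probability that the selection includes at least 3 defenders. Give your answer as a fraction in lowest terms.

159/460

Total selections: C(26,5) = 65780.
Favorable selections (at least 3 defenders): C(11,3)·C(15,2) + C(11,4)·C(15,1) + C(11,5)·C(15,0) = 17325 + 4950 + 462 = 22737.
Probability = 22737/65780 = 159/460.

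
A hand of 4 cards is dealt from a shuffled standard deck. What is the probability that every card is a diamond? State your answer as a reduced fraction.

There are C(52,4) = 270725 possible 4-card hands.
Hands that are all diamonds: C(13,4) = 715.
Probability = 715/270725 = 11/4165.

11/4165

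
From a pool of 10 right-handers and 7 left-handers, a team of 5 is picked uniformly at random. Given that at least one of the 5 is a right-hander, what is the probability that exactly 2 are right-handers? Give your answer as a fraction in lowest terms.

Work in counts. Selections with at least one right-hander: C(17,5) − C(7,5) = 6188 − 21 = 6167.
Of those, selections where exactly 2 are right-handers: C(10,2)·C(7,3) = 45·35 = 1575.
Conditional probability = 1575/6167 = 225/881.

225/881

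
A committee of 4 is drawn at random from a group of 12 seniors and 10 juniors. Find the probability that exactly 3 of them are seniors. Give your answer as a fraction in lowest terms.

Total number of selections: C(22,4) = 7315.
Selections with exactly 3 seniors: choose 3 of the 12 seniors and 1 of the 10 juniors, C(12,3)·C(10,1) = 220·10 = 2200.
Probability = 2200/7315 = 40/133.

40/133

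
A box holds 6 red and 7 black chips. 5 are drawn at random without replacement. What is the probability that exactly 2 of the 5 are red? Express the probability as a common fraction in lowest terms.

175/429

There are C(13,5) = 1287 ways to choose 5 from 13.
Selections with exactly 2 red: choose 2 of the 6 red and 3 of the 7 black, C(6,2)·C(7,3) = 15·35 = 525.
Probability = 525/1287 = 175/429.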